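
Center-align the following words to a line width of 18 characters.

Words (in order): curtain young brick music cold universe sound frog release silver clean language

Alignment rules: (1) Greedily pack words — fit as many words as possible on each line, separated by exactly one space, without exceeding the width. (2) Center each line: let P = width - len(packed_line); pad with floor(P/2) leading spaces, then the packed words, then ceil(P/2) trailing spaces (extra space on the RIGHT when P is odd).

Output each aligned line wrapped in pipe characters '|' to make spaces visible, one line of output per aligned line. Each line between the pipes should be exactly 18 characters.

Line 1: ['curtain', 'young'] (min_width=13, slack=5)
Line 2: ['brick', 'music', 'cold'] (min_width=16, slack=2)
Line 3: ['universe', 'sound'] (min_width=14, slack=4)
Line 4: ['frog', 'release'] (min_width=12, slack=6)
Line 5: ['silver', 'clean'] (min_width=12, slack=6)
Line 6: ['language'] (min_width=8, slack=10)

Answer: |  curtain young   |
| brick music cold |
|  universe sound  |
|   frog release   |
|   silver clean   |
|     language     |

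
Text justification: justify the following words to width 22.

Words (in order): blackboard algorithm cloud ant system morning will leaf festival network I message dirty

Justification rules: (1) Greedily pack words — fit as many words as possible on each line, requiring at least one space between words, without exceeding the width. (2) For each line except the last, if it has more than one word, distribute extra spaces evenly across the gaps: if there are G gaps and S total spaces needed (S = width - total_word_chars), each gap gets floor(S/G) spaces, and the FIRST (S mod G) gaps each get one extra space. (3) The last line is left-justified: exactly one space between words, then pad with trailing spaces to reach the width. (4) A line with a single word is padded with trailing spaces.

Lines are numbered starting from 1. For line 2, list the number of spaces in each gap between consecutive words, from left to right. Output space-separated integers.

Answer: 4 4

Derivation:
Line 1: ['blackboard', 'algorithm'] (min_width=20, slack=2)
Line 2: ['cloud', 'ant', 'system'] (min_width=16, slack=6)
Line 3: ['morning', 'will', 'leaf'] (min_width=17, slack=5)
Line 4: ['festival', 'network', 'I'] (min_width=18, slack=4)
Line 5: ['message', 'dirty'] (min_width=13, slack=9)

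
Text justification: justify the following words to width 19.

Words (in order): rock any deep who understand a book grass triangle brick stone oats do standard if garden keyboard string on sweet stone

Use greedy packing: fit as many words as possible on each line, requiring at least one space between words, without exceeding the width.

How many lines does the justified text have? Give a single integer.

Line 1: ['rock', 'any', 'deep', 'who'] (min_width=17, slack=2)
Line 2: ['understand', 'a', 'book'] (min_width=17, slack=2)
Line 3: ['grass', 'triangle'] (min_width=14, slack=5)
Line 4: ['brick', 'stone', 'oats', 'do'] (min_width=19, slack=0)
Line 5: ['standard', 'if', 'garden'] (min_width=18, slack=1)
Line 6: ['keyboard', 'string', 'on'] (min_width=18, slack=1)
Line 7: ['sweet', 'stone'] (min_width=11, slack=8)
Total lines: 7

Answer: 7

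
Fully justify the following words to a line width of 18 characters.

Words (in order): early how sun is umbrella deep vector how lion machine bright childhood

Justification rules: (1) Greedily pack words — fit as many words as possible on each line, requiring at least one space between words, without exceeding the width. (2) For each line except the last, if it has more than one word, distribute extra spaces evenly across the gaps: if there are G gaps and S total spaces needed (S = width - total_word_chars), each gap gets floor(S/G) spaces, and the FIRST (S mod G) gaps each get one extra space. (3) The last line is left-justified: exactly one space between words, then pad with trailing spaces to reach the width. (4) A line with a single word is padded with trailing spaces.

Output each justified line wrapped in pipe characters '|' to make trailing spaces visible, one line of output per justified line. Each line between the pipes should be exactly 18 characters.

Answer: |early  how  sun is|
|umbrella      deep|
|vector   how  lion|
|machine     bright|
|childhood         |

Derivation:
Line 1: ['early', 'how', 'sun', 'is'] (min_width=16, slack=2)
Line 2: ['umbrella', 'deep'] (min_width=13, slack=5)
Line 3: ['vector', 'how', 'lion'] (min_width=15, slack=3)
Line 4: ['machine', 'bright'] (min_width=14, slack=4)
Line 5: ['childhood'] (min_width=9, slack=9)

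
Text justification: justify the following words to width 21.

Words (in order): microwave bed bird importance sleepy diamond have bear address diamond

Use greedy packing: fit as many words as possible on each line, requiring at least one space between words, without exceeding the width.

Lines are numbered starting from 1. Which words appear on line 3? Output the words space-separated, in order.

Answer: diamond have bear

Derivation:
Line 1: ['microwave', 'bed', 'bird'] (min_width=18, slack=3)
Line 2: ['importance', 'sleepy'] (min_width=17, slack=4)
Line 3: ['diamond', 'have', 'bear'] (min_width=17, slack=4)
Line 4: ['address', 'diamond'] (min_width=15, slack=6)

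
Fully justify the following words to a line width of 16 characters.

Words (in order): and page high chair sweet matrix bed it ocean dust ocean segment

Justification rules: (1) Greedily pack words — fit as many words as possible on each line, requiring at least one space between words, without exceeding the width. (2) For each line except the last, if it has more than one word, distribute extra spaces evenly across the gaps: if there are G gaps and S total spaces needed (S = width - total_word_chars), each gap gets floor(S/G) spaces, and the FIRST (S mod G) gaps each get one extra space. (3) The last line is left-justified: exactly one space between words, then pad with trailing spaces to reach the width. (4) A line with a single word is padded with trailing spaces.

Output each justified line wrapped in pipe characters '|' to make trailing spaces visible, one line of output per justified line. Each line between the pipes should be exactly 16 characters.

Answer: |and   page  high|
|chair      sweet|
|matrix   bed  it|
|ocean dust ocean|
|segment         |

Derivation:
Line 1: ['and', 'page', 'high'] (min_width=13, slack=3)
Line 2: ['chair', 'sweet'] (min_width=11, slack=5)
Line 3: ['matrix', 'bed', 'it'] (min_width=13, slack=3)
Line 4: ['ocean', 'dust', 'ocean'] (min_width=16, slack=0)
Line 5: ['segment'] (min_width=7, slack=9)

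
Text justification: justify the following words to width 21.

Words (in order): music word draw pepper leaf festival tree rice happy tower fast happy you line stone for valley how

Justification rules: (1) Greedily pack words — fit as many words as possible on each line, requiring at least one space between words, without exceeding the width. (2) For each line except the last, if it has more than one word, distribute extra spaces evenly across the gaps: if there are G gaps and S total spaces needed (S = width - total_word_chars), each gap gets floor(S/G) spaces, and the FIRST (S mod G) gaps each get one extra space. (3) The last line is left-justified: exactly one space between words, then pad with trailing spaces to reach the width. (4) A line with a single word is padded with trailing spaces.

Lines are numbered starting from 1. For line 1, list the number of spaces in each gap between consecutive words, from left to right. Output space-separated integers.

Answer: 4 4

Derivation:
Line 1: ['music', 'word', 'draw'] (min_width=15, slack=6)
Line 2: ['pepper', 'leaf', 'festival'] (min_width=20, slack=1)
Line 3: ['tree', 'rice', 'happy', 'tower'] (min_width=21, slack=0)
Line 4: ['fast', 'happy', 'you', 'line'] (min_width=19, slack=2)
Line 5: ['stone', 'for', 'valley', 'how'] (min_width=20, slack=1)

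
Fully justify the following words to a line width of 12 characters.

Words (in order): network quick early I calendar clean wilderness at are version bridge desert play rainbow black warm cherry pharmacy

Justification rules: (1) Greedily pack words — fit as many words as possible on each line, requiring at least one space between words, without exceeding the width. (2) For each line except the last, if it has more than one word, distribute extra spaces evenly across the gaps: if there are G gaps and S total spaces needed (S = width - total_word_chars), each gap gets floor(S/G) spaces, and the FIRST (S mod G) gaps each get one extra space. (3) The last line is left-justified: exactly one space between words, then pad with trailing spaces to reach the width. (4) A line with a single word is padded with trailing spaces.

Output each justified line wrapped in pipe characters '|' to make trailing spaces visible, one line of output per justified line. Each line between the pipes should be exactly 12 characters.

Answer: |network     |
|quick  early|
|I   calendar|
|clean       |
|wilderness  |
|at       are|
|version     |
|bridge      |
|desert  play|
|rainbow     |
|black   warm|
|cherry      |
|pharmacy    |

Derivation:
Line 1: ['network'] (min_width=7, slack=5)
Line 2: ['quick', 'early'] (min_width=11, slack=1)
Line 3: ['I', 'calendar'] (min_width=10, slack=2)
Line 4: ['clean'] (min_width=5, slack=7)
Line 5: ['wilderness'] (min_width=10, slack=2)
Line 6: ['at', 'are'] (min_width=6, slack=6)
Line 7: ['version'] (min_width=7, slack=5)
Line 8: ['bridge'] (min_width=6, slack=6)
Line 9: ['desert', 'play'] (min_width=11, slack=1)
Line 10: ['rainbow'] (min_width=7, slack=5)
Line 11: ['black', 'warm'] (min_width=10, slack=2)
Line 12: ['cherry'] (min_width=6, slack=6)
Line 13: ['pharmacy'] (min_width=8, slack=4)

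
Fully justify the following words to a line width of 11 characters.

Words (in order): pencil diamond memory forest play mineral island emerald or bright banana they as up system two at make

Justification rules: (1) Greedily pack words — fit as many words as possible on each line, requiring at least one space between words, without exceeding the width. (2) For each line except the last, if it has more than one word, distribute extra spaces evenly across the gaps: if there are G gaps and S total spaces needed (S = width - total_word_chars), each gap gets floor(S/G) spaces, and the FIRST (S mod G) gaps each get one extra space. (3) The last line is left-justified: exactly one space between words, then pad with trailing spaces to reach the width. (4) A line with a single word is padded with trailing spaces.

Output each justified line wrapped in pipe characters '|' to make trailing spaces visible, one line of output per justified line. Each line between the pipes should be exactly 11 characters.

Answer: |pencil     |
|diamond    |
|memory     |
|forest play|
|mineral    |
|island     |
|emerald  or|
|bright     |
|banana they|
|as       up|
|system  two|
|at make    |

Derivation:
Line 1: ['pencil'] (min_width=6, slack=5)
Line 2: ['diamond'] (min_width=7, slack=4)
Line 3: ['memory'] (min_width=6, slack=5)
Line 4: ['forest', 'play'] (min_width=11, slack=0)
Line 5: ['mineral'] (min_width=7, slack=4)
Line 6: ['island'] (min_width=6, slack=5)
Line 7: ['emerald', 'or'] (min_width=10, slack=1)
Line 8: ['bright'] (min_width=6, slack=5)
Line 9: ['banana', 'they'] (min_width=11, slack=0)
Line 10: ['as', 'up'] (min_width=5, slack=6)
Line 11: ['system', 'two'] (min_width=10, slack=1)
Line 12: ['at', 'make'] (min_width=7, slack=4)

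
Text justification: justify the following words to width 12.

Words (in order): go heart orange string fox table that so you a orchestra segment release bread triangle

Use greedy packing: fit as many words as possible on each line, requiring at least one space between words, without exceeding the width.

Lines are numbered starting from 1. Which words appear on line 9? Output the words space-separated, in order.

Line 1: ['go', 'heart'] (min_width=8, slack=4)
Line 2: ['orange'] (min_width=6, slack=6)
Line 3: ['string', 'fox'] (min_width=10, slack=2)
Line 4: ['table', 'that'] (min_width=10, slack=2)
Line 5: ['so', 'you', 'a'] (min_width=8, slack=4)
Line 6: ['orchestra'] (min_width=9, slack=3)
Line 7: ['segment'] (min_width=7, slack=5)
Line 8: ['release'] (min_width=7, slack=5)
Line 9: ['bread'] (min_width=5, slack=7)
Line 10: ['triangle'] (min_width=8, slack=4)

Answer: bread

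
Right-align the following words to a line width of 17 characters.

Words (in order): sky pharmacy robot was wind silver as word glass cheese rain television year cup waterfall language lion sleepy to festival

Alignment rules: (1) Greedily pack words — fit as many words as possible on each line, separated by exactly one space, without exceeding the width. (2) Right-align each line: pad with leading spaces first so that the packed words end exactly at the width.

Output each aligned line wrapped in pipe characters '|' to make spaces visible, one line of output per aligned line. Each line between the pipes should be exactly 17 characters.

Answer: |     sky pharmacy|
|   robot was wind|
|   silver as word|
|glass cheese rain|
|  television year|
|    cup waterfall|
|    language lion|
|        sleepy to|
|         festival|

Derivation:
Line 1: ['sky', 'pharmacy'] (min_width=12, slack=5)
Line 2: ['robot', 'was', 'wind'] (min_width=14, slack=3)
Line 3: ['silver', 'as', 'word'] (min_width=14, slack=3)
Line 4: ['glass', 'cheese', 'rain'] (min_width=17, slack=0)
Line 5: ['television', 'year'] (min_width=15, slack=2)
Line 6: ['cup', 'waterfall'] (min_width=13, slack=4)
Line 7: ['language', 'lion'] (min_width=13, slack=4)
Line 8: ['sleepy', 'to'] (min_width=9, slack=8)
Line 9: ['festival'] (min_width=8, slack=9)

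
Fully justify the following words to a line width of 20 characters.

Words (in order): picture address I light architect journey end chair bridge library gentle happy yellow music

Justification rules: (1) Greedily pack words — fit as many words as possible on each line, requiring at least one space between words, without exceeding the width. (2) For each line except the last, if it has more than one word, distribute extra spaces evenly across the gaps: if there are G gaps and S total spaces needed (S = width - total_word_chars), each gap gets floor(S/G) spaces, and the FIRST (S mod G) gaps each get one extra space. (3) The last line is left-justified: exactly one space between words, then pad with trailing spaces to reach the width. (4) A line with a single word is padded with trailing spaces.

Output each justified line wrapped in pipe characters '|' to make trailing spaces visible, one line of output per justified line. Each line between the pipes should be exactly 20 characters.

Answer: |picture   address  I|
|light      architect|
|journey   end  chair|
|bridge       library|
|gentle  happy yellow|
|music               |

Derivation:
Line 1: ['picture', 'address', 'I'] (min_width=17, slack=3)
Line 2: ['light', 'architect'] (min_width=15, slack=5)
Line 3: ['journey', 'end', 'chair'] (min_width=17, slack=3)
Line 4: ['bridge', 'library'] (min_width=14, slack=6)
Line 5: ['gentle', 'happy', 'yellow'] (min_width=19, slack=1)
Line 6: ['music'] (min_width=5, slack=15)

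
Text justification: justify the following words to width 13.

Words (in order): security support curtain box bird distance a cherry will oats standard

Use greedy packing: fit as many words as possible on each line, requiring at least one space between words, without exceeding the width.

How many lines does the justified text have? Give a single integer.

Answer: 6

Derivation:
Line 1: ['security'] (min_width=8, slack=5)
Line 2: ['support'] (min_width=7, slack=6)
Line 3: ['curtain', 'box'] (min_width=11, slack=2)
Line 4: ['bird', 'distance'] (min_width=13, slack=0)
Line 5: ['a', 'cherry', 'will'] (min_width=13, slack=0)
Line 6: ['oats', 'standard'] (min_width=13, slack=0)
Total lines: 6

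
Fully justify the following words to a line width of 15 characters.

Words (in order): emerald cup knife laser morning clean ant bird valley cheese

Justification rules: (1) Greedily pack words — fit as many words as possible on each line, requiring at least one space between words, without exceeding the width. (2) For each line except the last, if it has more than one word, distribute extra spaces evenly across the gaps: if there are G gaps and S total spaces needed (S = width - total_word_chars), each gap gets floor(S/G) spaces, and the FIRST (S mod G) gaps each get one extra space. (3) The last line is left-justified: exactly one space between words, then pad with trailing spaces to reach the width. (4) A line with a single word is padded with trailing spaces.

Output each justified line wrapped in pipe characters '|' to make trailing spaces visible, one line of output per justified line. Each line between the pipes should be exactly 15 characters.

Line 1: ['emerald', 'cup'] (min_width=11, slack=4)
Line 2: ['knife', 'laser'] (min_width=11, slack=4)
Line 3: ['morning', 'clean'] (min_width=13, slack=2)
Line 4: ['ant', 'bird', 'valley'] (min_width=15, slack=0)
Line 5: ['cheese'] (min_width=6, slack=9)

Answer: |emerald     cup|
|knife     laser|
|morning   clean|
|ant bird valley|
|cheese         |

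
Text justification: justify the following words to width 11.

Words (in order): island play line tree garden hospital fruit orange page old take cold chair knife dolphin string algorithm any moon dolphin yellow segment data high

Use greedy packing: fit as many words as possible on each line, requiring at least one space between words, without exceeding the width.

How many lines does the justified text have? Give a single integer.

Answer: 17

Derivation:
Line 1: ['island', 'play'] (min_width=11, slack=0)
Line 2: ['line', 'tree'] (min_width=9, slack=2)
Line 3: ['garden'] (min_width=6, slack=5)
Line 4: ['hospital'] (min_width=8, slack=3)
Line 5: ['fruit'] (min_width=5, slack=6)
Line 6: ['orange', 'page'] (min_width=11, slack=0)
Line 7: ['old', 'take'] (min_width=8, slack=3)
Line 8: ['cold', 'chair'] (min_width=10, slack=1)
Line 9: ['knife'] (min_width=5, slack=6)
Line 10: ['dolphin'] (min_width=7, slack=4)
Line 11: ['string'] (min_width=6, slack=5)
Line 12: ['algorithm'] (min_width=9, slack=2)
Line 13: ['any', 'moon'] (min_width=8, slack=3)
Line 14: ['dolphin'] (min_width=7, slack=4)
Line 15: ['yellow'] (min_width=6, slack=5)
Line 16: ['segment'] (min_width=7, slack=4)
Line 17: ['data', 'high'] (min_width=9, slack=2)
Total lines: 17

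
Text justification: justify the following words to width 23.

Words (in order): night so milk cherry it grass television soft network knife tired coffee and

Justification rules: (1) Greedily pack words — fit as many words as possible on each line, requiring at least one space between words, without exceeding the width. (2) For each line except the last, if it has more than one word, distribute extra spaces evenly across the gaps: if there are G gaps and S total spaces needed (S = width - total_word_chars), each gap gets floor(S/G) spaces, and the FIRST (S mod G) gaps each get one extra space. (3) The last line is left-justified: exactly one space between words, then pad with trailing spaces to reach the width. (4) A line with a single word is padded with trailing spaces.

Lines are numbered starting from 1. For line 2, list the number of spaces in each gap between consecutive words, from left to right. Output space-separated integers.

Line 1: ['night', 'so', 'milk', 'cherry', 'it'] (min_width=23, slack=0)
Line 2: ['grass', 'television', 'soft'] (min_width=21, slack=2)
Line 3: ['network', 'knife', 'tired'] (min_width=19, slack=4)
Line 4: ['coffee', 'and'] (min_width=10, slack=13)

Answer: 2 2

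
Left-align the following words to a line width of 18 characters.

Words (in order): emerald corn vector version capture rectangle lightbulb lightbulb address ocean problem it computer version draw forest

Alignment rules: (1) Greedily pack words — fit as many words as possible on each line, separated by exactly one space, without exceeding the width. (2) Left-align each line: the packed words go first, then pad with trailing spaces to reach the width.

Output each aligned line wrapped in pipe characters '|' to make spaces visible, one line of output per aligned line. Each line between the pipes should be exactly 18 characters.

Answer: |emerald corn      |
|vector version    |
|capture rectangle |
|lightbulb         |
|lightbulb address |
|ocean problem it  |
|computer version  |
|draw forest       |

Derivation:
Line 1: ['emerald', 'corn'] (min_width=12, slack=6)
Line 2: ['vector', 'version'] (min_width=14, slack=4)
Line 3: ['capture', 'rectangle'] (min_width=17, slack=1)
Line 4: ['lightbulb'] (min_width=9, slack=9)
Line 5: ['lightbulb', 'address'] (min_width=17, slack=1)
Line 6: ['ocean', 'problem', 'it'] (min_width=16, slack=2)
Line 7: ['computer', 'version'] (min_width=16, slack=2)
Line 8: ['draw', 'forest'] (min_width=11, slack=7)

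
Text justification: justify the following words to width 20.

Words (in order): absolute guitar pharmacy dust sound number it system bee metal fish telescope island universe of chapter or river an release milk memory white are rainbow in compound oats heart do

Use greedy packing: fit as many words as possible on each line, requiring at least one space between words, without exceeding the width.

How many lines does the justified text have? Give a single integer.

Answer: 10

Derivation:
Line 1: ['absolute', 'guitar'] (min_width=15, slack=5)
Line 2: ['pharmacy', 'dust', 'sound'] (min_width=19, slack=1)
Line 3: ['number', 'it', 'system', 'bee'] (min_width=20, slack=0)
Line 4: ['metal', 'fish', 'telescope'] (min_width=20, slack=0)
Line 5: ['island', 'universe', 'of'] (min_width=18, slack=2)
Line 6: ['chapter', 'or', 'river', 'an'] (min_width=19, slack=1)
Line 7: ['release', 'milk', 'memory'] (min_width=19, slack=1)
Line 8: ['white', 'are', 'rainbow', 'in'] (min_width=20, slack=0)
Line 9: ['compound', 'oats', 'heart'] (min_width=19, slack=1)
Line 10: ['do'] (min_width=2, slack=18)
Total lines: 10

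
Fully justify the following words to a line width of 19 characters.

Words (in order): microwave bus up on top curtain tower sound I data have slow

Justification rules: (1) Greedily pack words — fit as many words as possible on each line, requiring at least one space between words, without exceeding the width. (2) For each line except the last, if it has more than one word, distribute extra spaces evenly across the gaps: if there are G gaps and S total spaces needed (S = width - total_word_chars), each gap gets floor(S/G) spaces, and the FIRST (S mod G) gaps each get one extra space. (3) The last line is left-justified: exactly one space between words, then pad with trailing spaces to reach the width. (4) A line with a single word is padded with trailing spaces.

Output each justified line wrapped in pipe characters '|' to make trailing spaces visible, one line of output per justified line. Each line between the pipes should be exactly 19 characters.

Answer: |microwave bus up on|
|top  curtain  tower|
|sound  I  data have|
|slow               |

Derivation:
Line 1: ['microwave', 'bus', 'up', 'on'] (min_width=19, slack=0)
Line 2: ['top', 'curtain', 'tower'] (min_width=17, slack=2)
Line 3: ['sound', 'I', 'data', 'have'] (min_width=17, slack=2)
Line 4: ['slow'] (min_width=4, slack=15)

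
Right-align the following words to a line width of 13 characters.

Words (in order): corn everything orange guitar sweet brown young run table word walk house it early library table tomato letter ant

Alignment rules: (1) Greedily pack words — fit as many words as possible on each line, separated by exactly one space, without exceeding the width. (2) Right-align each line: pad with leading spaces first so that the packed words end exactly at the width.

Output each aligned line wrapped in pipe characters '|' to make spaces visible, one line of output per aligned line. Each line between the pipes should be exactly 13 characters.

Line 1: ['corn'] (min_width=4, slack=9)
Line 2: ['everything'] (min_width=10, slack=3)
Line 3: ['orange', 'guitar'] (min_width=13, slack=0)
Line 4: ['sweet', 'brown'] (min_width=11, slack=2)
Line 5: ['young', 'run'] (min_width=9, slack=4)
Line 6: ['table', 'word'] (min_width=10, slack=3)
Line 7: ['walk', 'house', 'it'] (min_width=13, slack=0)
Line 8: ['early', 'library'] (min_width=13, slack=0)
Line 9: ['table', 'tomato'] (min_width=12, slack=1)
Line 10: ['letter', 'ant'] (min_width=10, slack=3)

Answer: |         corn|
|   everything|
|orange guitar|
|  sweet brown|
|    young run|
|   table word|
|walk house it|
|early library|
| table tomato|
|   letter ant|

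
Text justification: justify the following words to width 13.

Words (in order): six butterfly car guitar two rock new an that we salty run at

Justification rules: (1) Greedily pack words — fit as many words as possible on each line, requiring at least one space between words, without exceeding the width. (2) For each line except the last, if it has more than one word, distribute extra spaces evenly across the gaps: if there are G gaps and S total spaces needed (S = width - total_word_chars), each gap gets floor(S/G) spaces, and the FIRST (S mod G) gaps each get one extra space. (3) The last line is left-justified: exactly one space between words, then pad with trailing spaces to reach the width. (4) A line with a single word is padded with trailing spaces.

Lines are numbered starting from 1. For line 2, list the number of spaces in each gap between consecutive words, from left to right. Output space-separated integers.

Answer: 4

Derivation:
Line 1: ['six', 'butterfly'] (min_width=13, slack=0)
Line 2: ['car', 'guitar'] (min_width=10, slack=3)
Line 3: ['two', 'rock', 'new'] (min_width=12, slack=1)
Line 4: ['an', 'that', 'we'] (min_width=10, slack=3)
Line 5: ['salty', 'run', 'at'] (min_width=12, slack=1)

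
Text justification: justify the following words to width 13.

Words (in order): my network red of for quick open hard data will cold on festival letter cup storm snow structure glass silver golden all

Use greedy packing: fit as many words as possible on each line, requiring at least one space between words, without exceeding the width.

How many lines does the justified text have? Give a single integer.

Line 1: ['my', 'network'] (min_width=10, slack=3)
Line 2: ['red', 'of', 'for'] (min_width=10, slack=3)
Line 3: ['quick', 'open'] (min_width=10, slack=3)
Line 4: ['hard', 'data'] (min_width=9, slack=4)
Line 5: ['will', 'cold', 'on'] (min_width=12, slack=1)
Line 6: ['festival'] (min_width=8, slack=5)
Line 7: ['letter', 'cup'] (min_width=10, slack=3)
Line 8: ['storm', 'snow'] (min_width=10, slack=3)
Line 9: ['structure'] (min_width=9, slack=4)
Line 10: ['glass', 'silver'] (min_width=12, slack=1)
Line 11: ['golden', 'all'] (min_width=10, slack=3)
Total lines: 11

Answer: 11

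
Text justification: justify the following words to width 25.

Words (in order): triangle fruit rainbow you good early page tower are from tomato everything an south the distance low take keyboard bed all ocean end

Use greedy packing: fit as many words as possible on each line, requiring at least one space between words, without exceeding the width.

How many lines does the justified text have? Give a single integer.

Line 1: ['triangle', 'fruit', 'rainbow'] (min_width=22, slack=3)
Line 2: ['you', 'good', 'early', 'page', 'tower'] (min_width=25, slack=0)
Line 3: ['are', 'from', 'tomato'] (min_width=15, slack=10)
Line 4: ['everything', 'an', 'south', 'the'] (min_width=23, slack=2)
Line 5: ['distance', 'low', 'take'] (min_width=17, slack=8)
Line 6: ['keyboard', 'bed', 'all', 'ocean'] (min_width=22, slack=3)
Line 7: ['end'] (min_width=3, slack=22)
Total lines: 7

Answer: 7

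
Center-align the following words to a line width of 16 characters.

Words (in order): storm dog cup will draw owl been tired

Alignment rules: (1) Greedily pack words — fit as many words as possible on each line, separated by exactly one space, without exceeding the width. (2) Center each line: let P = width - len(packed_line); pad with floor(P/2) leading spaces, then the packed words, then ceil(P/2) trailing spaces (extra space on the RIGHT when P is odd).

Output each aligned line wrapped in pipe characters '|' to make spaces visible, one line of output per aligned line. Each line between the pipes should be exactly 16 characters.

Answer: | storm dog cup  |
| will draw owl  |
|   been tired   |

Derivation:
Line 1: ['storm', 'dog', 'cup'] (min_width=13, slack=3)
Line 2: ['will', 'draw', 'owl'] (min_width=13, slack=3)
Line 3: ['been', 'tired'] (min_width=10, slack=6)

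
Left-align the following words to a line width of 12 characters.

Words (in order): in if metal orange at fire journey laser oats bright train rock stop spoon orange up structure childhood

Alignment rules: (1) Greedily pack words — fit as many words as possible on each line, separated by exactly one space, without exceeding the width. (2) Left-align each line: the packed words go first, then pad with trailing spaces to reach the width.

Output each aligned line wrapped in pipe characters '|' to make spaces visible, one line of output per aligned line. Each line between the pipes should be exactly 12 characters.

Answer: |in if metal |
|orange at   |
|fire journey|
|laser oats  |
|bright train|
|rock stop   |
|spoon orange|
|up structure|
|childhood   |

Derivation:
Line 1: ['in', 'if', 'metal'] (min_width=11, slack=1)
Line 2: ['orange', 'at'] (min_width=9, slack=3)
Line 3: ['fire', 'journey'] (min_width=12, slack=0)
Line 4: ['laser', 'oats'] (min_width=10, slack=2)
Line 5: ['bright', 'train'] (min_width=12, slack=0)
Line 6: ['rock', 'stop'] (min_width=9, slack=3)
Line 7: ['spoon', 'orange'] (min_width=12, slack=0)
Line 8: ['up', 'structure'] (min_width=12, slack=0)
Line 9: ['childhood'] (min_width=9, slack=3)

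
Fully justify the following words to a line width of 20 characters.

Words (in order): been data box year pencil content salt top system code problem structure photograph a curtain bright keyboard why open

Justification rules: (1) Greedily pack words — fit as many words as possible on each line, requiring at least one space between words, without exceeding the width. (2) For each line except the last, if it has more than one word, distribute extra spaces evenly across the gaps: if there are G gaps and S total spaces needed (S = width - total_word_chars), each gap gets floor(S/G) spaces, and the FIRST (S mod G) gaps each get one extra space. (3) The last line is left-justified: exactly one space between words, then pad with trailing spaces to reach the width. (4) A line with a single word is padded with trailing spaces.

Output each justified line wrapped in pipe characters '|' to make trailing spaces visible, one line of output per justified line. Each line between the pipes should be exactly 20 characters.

Line 1: ['been', 'data', 'box', 'year'] (min_width=18, slack=2)
Line 2: ['pencil', 'content', 'salt'] (min_width=19, slack=1)
Line 3: ['top', 'system', 'code'] (min_width=15, slack=5)
Line 4: ['problem', 'structure'] (min_width=17, slack=3)
Line 5: ['photograph', 'a', 'curtain'] (min_width=20, slack=0)
Line 6: ['bright', 'keyboard', 'why'] (min_width=19, slack=1)
Line 7: ['open'] (min_width=4, slack=16)

Answer: |been  data  box year|
|pencil  content salt|
|top    system   code|
|problem    structure|
|photograph a curtain|
|bright  keyboard why|
|open                |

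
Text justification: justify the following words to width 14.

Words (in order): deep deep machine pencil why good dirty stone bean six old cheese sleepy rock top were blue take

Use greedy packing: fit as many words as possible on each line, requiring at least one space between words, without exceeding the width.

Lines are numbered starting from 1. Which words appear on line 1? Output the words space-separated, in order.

Line 1: ['deep', 'deep'] (min_width=9, slack=5)
Line 2: ['machine', 'pencil'] (min_width=14, slack=0)
Line 3: ['why', 'good', 'dirty'] (min_width=14, slack=0)
Line 4: ['stone', 'bean', 'six'] (min_width=14, slack=0)
Line 5: ['old', 'cheese'] (min_width=10, slack=4)
Line 6: ['sleepy', 'rock'] (min_width=11, slack=3)
Line 7: ['top', 'were', 'blue'] (min_width=13, slack=1)
Line 8: ['take'] (min_width=4, slack=10)

Answer: deep deep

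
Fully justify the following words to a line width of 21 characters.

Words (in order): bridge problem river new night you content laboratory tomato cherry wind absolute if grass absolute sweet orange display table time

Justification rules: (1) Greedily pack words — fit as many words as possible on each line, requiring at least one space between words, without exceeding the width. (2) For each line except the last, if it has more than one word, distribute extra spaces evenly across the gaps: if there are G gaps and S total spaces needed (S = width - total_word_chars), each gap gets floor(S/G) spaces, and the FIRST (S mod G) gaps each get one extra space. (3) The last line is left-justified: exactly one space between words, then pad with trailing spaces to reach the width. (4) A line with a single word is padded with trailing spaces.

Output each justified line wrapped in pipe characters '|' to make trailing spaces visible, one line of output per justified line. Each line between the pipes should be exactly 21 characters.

Answer: |bridge  problem river|
|new night you content|
|laboratory     tomato|
|cherry  wind absolute|
|if   grass   absolute|
|sweet  orange display|
|table time           |

Derivation:
Line 1: ['bridge', 'problem', 'river'] (min_width=20, slack=1)
Line 2: ['new', 'night', 'you', 'content'] (min_width=21, slack=0)
Line 3: ['laboratory', 'tomato'] (min_width=17, slack=4)
Line 4: ['cherry', 'wind', 'absolute'] (min_width=20, slack=1)
Line 5: ['if', 'grass', 'absolute'] (min_width=17, slack=4)
Line 6: ['sweet', 'orange', 'display'] (min_width=20, slack=1)
Line 7: ['table', 'time'] (min_width=10, slack=11)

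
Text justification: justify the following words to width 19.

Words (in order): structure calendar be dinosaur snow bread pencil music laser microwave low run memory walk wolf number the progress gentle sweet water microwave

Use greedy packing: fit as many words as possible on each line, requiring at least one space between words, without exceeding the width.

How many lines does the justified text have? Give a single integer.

Line 1: ['structure', 'calendar'] (min_width=18, slack=1)
Line 2: ['be', 'dinosaur', 'snow'] (min_width=16, slack=3)
Line 3: ['bread', 'pencil', 'music'] (min_width=18, slack=1)
Line 4: ['laser', 'microwave', 'low'] (min_width=19, slack=0)
Line 5: ['run', 'memory', 'walk'] (min_width=15, slack=4)
Line 6: ['wolf', 'number', 'the'] (min_width=15, slack=4)
Line 7: ['progress', 'gentle'] (min_width=15, slack=4)
Line 8: ['sweet', 'water'] (min_width=11, slack=8)
Line 9: ['microwave'] (min_width=9, slack=10)
Total lines: 9

Answer: 9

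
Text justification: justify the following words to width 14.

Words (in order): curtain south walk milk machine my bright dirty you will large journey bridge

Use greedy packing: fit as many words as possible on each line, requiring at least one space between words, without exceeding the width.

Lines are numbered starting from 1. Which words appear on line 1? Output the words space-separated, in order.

Line 1: ['curtain', 'south'] (min_width=13, slack=1)
Line 2: ['walk', 'milk'] (min_width=9, slack=5)
Line 3: ['machine', 'my'] (min_width=10, slack=4)
Line 4: ['bright', 'dirty'] (min_width=12, slack=2)
Line 5: ['you', 'will', 'large'] (min_width=14, slack=0)
Line 6: ['journey', 'bridge'] (min_width=14, slack=0)

Answer: curtain south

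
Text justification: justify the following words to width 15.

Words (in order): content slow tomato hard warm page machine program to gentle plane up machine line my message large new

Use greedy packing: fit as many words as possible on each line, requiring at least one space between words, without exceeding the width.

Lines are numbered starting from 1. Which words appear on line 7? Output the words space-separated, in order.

Answer: my message

Derivation:
Line 1: ['content', 'slow'] (min_width=12, slack=3)
Line 2: ['tomato', 'hard'] (min_width=11, slack=4)
Line 3: ['warm', 'page'] (min_width=9, slack=6)
Line 4: ['machine', 'program'] (min_width=15, slack=0)
Line 5: ['to', 'gentle', 'plane'] (min_width=15, slack=0)
Line 6: ['up', 'machine', 'line'] (min_width=15, slack=0)
Line 7: ['my', 'message'] (min_width=10, slack=5)
Line 8: ['large', 'new'] (min_width=9, slack=6)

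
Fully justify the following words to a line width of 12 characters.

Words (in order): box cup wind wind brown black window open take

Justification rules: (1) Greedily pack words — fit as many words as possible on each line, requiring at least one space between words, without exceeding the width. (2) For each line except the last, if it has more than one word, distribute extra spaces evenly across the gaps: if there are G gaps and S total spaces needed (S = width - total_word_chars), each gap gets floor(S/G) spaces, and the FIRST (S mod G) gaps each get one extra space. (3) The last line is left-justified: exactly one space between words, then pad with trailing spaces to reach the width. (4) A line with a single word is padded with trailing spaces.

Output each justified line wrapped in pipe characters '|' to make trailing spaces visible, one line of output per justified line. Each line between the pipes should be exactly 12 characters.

Line 1: ['box', 'cup', 'wind'] (min_width=12, slack=0)
Line 2: ['wind', 'brown'] (min_width=10, slack=2)
Line 3: ['black', 'window'] (min_width=12, slack=0)
Line 4: ['open', 'take'] (min_width=9, slack=3)

Answer: |box cup wind|
|wind   brown|
|black window|
|open take   |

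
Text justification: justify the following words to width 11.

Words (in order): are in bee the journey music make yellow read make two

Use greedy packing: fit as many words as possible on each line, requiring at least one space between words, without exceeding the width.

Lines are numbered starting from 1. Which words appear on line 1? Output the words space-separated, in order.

Line 1: ['are', 'in', 'bee'] (min_width=10, slack=1)
Line 2: ['the', 'journey'] (min_width=11, slack=0)
Line 3: ['music', 'make'] (min_width=10, slack=1)
Line 4: ['yellow', 'read'] (min_width=11, slack=0)
Line 5: ['make', 'two'] (min_width=8, slack=3)

Answer: are in bee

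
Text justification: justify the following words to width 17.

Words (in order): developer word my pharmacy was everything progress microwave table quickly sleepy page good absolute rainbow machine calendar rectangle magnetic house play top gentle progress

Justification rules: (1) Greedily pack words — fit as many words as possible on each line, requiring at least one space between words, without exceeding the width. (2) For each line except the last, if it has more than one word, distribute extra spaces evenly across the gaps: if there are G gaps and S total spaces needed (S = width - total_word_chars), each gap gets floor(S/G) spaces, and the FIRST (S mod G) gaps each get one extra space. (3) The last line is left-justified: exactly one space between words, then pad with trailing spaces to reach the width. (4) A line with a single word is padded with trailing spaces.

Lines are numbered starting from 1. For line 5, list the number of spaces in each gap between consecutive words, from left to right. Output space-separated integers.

Line 1: ['developer', 'word', 'my'] (min_width=17, slack=0)
Line 2: ['pharmacy', 'was'] (min_width=12, slack=5)
Line 3: ['everything'] (min_width=10, slack=7)
Line 4: ['progress'] (min_width=8, slack=9)
Line 5: ['microwave', 'table'] (min_width=15, slack=2)
Line 6: ['quickly', 'sleepy'] (min_width=14, slack=3)
Line 7: ['page', 'good'] (min_width=9, slack=8)
Line 8: ['absolute', 'rainbow'] (min_width=16, slack=1)
Line 9: ['machine', 'calendar'] (min_width=16, slack=1)
Line 10: ['rectangle'] (min_width=9, slack=8)
Line 11: ['magnetic', 'house'] (min_width=14, slack=3)
Line 12: ['play', 'top', 'gentle'] (min_width=15, slack=2)
Line 13: ['progress'] (min_width=8, slack=9)

Answer: 3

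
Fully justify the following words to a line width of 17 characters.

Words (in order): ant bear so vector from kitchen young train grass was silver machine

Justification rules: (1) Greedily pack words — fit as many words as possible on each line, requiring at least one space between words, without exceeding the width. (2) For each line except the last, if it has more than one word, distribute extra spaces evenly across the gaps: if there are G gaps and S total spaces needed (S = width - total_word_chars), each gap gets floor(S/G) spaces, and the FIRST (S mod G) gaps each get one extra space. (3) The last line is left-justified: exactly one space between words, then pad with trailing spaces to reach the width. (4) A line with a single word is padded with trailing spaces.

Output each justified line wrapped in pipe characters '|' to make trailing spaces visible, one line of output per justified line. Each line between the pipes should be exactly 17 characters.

Line 1: ['ant', 'bear', 'so'] (min_width=11, slack=6)
Line 2: ['vector', 'from'] (min_width=11, slack=6)
Line 3: ['kitchen', 'young'] (min_width=13, slack=4)
Line 4: ['train', 'grass', 'was'] (min_width=15, slack=2)
Line 5: ['silver', 'machine'] (min_width=14, slack=3)

Answer: |ant    bear    so|
|vector       from|
|kitchen     young|
|train  grass  was|
|silver machine   |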